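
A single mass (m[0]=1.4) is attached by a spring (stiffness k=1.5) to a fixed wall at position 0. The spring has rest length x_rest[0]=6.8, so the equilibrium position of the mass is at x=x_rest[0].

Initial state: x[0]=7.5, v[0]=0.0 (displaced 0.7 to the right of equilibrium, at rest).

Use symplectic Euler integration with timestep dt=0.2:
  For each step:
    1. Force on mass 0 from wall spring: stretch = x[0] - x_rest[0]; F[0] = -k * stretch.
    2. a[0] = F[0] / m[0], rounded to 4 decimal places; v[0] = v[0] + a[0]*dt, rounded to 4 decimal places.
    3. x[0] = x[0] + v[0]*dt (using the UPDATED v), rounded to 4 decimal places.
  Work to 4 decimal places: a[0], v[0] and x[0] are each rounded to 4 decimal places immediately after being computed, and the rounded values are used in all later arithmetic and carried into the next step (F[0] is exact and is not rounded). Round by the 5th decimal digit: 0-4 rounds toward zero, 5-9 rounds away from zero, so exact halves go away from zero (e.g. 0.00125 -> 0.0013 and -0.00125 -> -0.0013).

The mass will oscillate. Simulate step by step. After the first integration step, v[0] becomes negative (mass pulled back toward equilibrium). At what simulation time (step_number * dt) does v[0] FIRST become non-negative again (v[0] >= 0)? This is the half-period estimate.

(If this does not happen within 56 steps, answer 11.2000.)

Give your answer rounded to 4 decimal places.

Answer: 3.2000

Derivation:
Step 0: x=[7.5000] v=[0.0000]
Step 1: x=[7.4700] v=[-0.1500]
Step 2: x=[7.4113] v=[-0.2936]
Step 3: x=[7.3264] v=[-0.4246]
Step 4: x=[7.2189] v=[-0.5374]
Step 5: x=[7.0935] v=[-0.6272]
Step 6: x=[6.9555] v=[-0.6901]
Step 7: x=[6.8108] v=[-0.7234]
Step 8: x=[6.6657] v=[-0.7257]
Step 9: x=[6.5263] v=[-0.6969]
Step 10: x=[6.3987] v=[-0.6382]
Step 11: x=[6.2883] v=[-0.5522]
Step 12: x=[6.1998] v=[-0.4425]
Step 13: x=[6.1370] v=[-0.3139]
Step 14: x=[6.1026] v=[-0.1718]
Step 15: x=[6.0981] v=[-0.0224]
Step 16: x=[6.1237] v=[0.1280]
First v>=0 after going negative at step 16, time=3.2000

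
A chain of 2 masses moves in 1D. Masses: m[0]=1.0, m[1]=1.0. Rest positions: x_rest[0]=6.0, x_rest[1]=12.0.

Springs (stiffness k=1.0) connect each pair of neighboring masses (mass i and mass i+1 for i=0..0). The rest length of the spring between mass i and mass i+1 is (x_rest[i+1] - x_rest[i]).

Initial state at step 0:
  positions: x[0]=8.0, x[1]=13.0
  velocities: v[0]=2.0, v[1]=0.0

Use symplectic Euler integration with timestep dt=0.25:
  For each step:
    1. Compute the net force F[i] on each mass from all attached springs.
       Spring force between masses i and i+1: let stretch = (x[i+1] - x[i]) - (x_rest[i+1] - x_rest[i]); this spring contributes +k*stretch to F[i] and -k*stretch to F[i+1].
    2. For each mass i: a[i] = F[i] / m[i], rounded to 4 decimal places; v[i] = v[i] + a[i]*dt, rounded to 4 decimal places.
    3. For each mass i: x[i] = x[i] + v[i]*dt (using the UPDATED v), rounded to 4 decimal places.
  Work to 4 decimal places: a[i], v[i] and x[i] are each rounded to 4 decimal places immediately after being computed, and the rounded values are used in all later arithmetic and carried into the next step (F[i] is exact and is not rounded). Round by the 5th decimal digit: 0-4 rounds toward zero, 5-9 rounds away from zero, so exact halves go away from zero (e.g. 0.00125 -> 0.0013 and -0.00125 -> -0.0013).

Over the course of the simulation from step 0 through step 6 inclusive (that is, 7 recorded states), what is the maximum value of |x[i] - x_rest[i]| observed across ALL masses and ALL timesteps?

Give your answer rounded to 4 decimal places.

Answer: 3.2660

Derivation:
Step 0: x=[8.0000 13.0000] v=[2.0000 0.0000]
Step 1: x=[8.4375 13.0625] v=[1.7500 0.2500]
Step 2: x=[8.7891 13.2110] v=[1.4063 0.5938]
Step 3: x=[9.0421 13.4581] v=[1.0118 0.9883]
Step 4: x=[9.1961 13.8042] v=[0.6158 1.3843]
Step 5: x=[9.2631 14.2373] v=[0.2678 1.7323]
Step 6: x=[9.2660 14.7345] v=[0.0114 1.9888]
Max displacement = 3.2660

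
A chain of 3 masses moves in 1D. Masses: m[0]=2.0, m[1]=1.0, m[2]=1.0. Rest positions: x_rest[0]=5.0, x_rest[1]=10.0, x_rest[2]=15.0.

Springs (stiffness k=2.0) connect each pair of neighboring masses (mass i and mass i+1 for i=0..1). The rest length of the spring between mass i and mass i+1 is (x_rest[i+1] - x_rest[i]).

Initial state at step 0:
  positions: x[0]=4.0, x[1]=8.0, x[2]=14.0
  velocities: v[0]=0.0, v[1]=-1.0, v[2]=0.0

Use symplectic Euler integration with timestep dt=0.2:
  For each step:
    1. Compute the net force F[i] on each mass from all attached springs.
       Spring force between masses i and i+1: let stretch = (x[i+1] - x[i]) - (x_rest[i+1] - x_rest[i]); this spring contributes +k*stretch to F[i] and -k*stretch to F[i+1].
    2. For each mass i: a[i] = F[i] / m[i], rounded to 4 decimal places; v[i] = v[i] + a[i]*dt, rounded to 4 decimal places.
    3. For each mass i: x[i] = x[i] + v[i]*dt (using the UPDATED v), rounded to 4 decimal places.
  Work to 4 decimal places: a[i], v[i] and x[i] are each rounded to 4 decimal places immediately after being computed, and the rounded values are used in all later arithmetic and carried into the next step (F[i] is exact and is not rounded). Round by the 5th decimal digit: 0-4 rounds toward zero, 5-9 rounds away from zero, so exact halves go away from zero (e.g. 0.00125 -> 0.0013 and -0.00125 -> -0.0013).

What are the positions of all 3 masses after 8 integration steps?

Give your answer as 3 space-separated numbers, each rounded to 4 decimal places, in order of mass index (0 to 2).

Answer: 3.2406 8.9776 12.9412

Derivation:
Step 0: x=[4.0000 8.0000 14.0000] v=[0.0000 -1.0000 0.0000]
Step 1: x=[3.9600 7.9600 13.9200] v=[-0.2000 -0.2000 -0.4000]
Step 2: x=[3.8800 8.0768 13.7632] v=[-0.4000 0.5840 -0.7840]
Step 3: x=[3.7679 8.3128 13.5515] v=[-0.5606 1.1798 -1.0586]
Step 4: x=[3.6376 8.6043 13.3207] v=[-0.6516 1.4573 -1.1541]
Step 5: x=[3.5059 8.8757 13.1126] v=[-0.6583 1.3572 -1.0407]
Step 6: x=[3.3890 9.0565 12.9655] v=[-0.5843 0.9040 -0.7355]
Step 7: x=[3.2988 9.0966 12.9057] v=[-0.4508 0.2006 -0.2991]
Step 8: x=[3.2406 8.9776 12.9412] v=[-0.2912 -0.5949 0.1773]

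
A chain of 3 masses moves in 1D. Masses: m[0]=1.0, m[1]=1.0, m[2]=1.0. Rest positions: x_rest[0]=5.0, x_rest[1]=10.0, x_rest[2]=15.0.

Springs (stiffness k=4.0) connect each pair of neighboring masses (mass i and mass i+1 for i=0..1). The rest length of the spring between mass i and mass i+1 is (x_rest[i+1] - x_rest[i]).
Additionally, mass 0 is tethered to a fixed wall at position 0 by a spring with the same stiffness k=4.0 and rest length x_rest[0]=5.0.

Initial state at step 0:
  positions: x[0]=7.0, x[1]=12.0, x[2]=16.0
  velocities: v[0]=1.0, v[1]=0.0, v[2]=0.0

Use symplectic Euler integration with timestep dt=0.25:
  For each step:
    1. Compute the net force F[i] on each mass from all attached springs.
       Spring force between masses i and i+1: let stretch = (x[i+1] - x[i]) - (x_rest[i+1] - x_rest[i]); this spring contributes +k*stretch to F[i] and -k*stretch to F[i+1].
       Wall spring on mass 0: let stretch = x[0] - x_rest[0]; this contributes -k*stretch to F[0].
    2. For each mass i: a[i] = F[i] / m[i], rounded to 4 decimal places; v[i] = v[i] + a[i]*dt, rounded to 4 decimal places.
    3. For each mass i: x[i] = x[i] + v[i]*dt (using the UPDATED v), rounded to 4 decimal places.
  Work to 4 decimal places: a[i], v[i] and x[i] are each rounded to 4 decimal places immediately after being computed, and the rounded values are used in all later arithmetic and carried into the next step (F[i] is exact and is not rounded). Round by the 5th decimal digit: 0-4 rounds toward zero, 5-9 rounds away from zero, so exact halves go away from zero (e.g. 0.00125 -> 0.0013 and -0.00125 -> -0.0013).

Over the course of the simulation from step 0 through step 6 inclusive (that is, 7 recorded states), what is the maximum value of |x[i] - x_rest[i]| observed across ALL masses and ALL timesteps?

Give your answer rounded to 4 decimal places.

Step 0: x=[7.0000 12.0000 16.0000] v=[1.0000 0.0000 0.0000]
Step 1: x=[6.7500 11.7500 16.2500] v=[-1.0000 -1.0000 1.0000]
Step 2: x=[6.0625 11.3750 16.6250] v=[-2.7500 -1.5000 1.5000]
Step 3: x=[5.1875 10.9844 16.9375] v=[-3.5000 -1.5625 1.2500]
Step 4: x=[4.4649 10.6328 17.0117] v=[-2.8906 -1.4063 0.2969]
Step 5: x=[4.1680 10.3340 16.7412] v=[-1.1876 -1.1953 -1.0820]
Step 6: x=[4.3706 10.0955 16.1189] v=[0.8104 -0.9541 -2.4892]
Max displacement = 2.0117

Answer: 2.0117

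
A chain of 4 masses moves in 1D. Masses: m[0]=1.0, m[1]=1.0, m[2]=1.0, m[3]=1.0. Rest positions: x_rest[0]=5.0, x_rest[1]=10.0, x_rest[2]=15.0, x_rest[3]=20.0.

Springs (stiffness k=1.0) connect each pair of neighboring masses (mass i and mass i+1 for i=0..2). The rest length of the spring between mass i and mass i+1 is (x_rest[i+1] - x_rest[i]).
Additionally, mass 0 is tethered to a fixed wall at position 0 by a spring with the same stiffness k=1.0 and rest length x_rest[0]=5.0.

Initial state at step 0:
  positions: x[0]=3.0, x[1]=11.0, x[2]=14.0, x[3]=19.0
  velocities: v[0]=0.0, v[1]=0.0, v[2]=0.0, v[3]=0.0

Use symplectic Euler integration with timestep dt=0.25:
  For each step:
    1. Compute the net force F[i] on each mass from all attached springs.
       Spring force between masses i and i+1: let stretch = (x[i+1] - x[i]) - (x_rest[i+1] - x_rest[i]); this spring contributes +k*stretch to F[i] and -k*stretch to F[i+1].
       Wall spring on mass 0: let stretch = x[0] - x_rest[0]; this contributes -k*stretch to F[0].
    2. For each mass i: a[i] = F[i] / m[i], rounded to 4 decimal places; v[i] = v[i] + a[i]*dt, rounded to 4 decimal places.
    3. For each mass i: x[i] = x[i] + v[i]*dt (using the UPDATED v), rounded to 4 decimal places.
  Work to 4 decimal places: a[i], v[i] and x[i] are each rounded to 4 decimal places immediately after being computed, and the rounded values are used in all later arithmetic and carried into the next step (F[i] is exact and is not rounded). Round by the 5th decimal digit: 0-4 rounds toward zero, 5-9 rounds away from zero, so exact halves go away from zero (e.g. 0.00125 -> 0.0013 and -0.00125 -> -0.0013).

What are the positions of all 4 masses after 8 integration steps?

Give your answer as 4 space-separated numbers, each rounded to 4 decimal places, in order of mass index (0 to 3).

Step 0: x=[3.0000 11.0000 14.0000 19.0000] v=[0.0000 0.0000 0.0000 0.0000]
Step 1: x=[3.3125 10.6875 14.1250 19.0000] v=[1.2500 -1.2500 0.5000 0.0000]
Step 2: x=[3.8789 10.1289 14.3399 19.0078] v=[2.2656 -2.2344 0.8594 0.0313]
Step 3: x=[4.5935 9.4429 14.5833 19.0364] v=[2.8584 -2.7442 0.9736 0.1143]
Step 4: x=[5.3241 8.7750 14.7838 19.0992] v=[2.9224 -2.6715 0.8018 0.2510]
Step 5: x=[5.9376 8.2670 14.8784 19.2048] v=[2.4541 -2.0320 0.3785 0.4222]
Step 6: x=[6.3256 8.0266 14.8302 19.3525] v=[1.5521 -0.9615 -0.1928 0.5906]
Step 7: x=[6.4246 8.1052 14.6394 19.5300] v=[0.3960 0.3142 -0.7631 0.7100]
Step 8: x=[6.2271 8.4871 14.3459 19.7144] v=[-0.7900 1.5276 -1.1740 0.7374]

Answer: 6.2271 8.4871 14.3459 19.7144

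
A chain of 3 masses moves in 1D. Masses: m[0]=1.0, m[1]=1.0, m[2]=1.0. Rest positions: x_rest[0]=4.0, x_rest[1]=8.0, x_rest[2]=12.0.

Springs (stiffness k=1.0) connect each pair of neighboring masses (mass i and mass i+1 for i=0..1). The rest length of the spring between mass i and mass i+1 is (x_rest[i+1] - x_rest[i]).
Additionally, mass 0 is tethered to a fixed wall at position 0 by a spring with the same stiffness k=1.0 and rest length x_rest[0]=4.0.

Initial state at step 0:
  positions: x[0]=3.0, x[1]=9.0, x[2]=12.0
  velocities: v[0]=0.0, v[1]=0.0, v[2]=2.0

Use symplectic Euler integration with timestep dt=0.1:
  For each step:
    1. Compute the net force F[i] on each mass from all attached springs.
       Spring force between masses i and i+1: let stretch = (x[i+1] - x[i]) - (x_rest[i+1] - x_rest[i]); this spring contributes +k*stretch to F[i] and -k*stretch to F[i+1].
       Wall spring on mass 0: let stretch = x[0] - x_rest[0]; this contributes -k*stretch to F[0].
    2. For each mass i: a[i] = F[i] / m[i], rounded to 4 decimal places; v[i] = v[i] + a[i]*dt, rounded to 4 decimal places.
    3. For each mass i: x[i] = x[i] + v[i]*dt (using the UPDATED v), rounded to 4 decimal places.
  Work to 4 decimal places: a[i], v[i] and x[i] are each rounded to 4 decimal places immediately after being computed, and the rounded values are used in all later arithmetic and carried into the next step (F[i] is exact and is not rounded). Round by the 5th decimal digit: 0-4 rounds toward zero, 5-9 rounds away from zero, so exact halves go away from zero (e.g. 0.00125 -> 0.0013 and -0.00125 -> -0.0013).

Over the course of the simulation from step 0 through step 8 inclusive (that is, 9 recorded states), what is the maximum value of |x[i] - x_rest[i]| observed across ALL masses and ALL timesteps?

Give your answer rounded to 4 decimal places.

Step 0: x=[3.0000 9.0000 12.0000] v=[0.0000 0.0000 2.0000]
Step 1: x=[3.0300 8.9700 12.2100] v=[0.3000 -0.3000 2.1000]
Step 2: x=[3.0891 8.9130 12.4276] v=[0.5910 -0.5700 2.1760]
Step 3: x=[3.1756 8.8329 12.6501] v=[0.8645 -0.8009 2.2245]
Step 4: x=[3.2869 8.7344 12.8744] v=[1.1127 -0.9849 2.2428]
Step 5: x=[3.4198 8.6228 13.0973] v=[1.3288 -1.1157 2.2288]
Step 6: x=[3.5705 8.5039 13.3154] v=[1.5071 -1.1886 2.1814]
Step 7: x=[3.7348 8.3838 13.5254] v=[1.6434 -1.2008 2.1003]
Step 8: x=[3.9083 8.2687 13.7240] v=[1.7348 -1.1515 1.9861]
Max displacement = 1.7240

Answer: 1.7240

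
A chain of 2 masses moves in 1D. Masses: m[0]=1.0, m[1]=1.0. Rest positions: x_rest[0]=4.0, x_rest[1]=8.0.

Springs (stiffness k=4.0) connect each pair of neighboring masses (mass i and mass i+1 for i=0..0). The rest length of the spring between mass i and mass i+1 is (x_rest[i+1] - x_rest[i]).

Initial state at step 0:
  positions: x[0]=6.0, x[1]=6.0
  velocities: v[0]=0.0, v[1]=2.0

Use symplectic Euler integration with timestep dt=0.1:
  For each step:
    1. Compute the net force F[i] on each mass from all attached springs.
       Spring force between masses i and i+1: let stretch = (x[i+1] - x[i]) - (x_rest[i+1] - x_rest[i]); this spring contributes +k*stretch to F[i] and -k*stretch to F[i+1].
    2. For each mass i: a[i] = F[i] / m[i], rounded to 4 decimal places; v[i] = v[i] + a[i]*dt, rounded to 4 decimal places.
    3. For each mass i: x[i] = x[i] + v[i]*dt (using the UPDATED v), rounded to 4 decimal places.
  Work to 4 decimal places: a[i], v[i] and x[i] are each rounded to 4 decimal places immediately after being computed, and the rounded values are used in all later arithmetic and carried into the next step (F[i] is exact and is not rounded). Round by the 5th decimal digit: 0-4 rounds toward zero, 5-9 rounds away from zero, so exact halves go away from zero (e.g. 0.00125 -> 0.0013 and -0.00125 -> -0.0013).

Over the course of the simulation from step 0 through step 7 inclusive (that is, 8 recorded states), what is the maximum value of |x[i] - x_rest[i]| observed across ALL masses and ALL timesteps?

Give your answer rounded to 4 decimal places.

Step 0: x=[6.0000 6.0000] v=[0.0000 2.0000]
Step 1: x=[5.8400 6.3600] v=[-1.6000 3.6000]
Step 2: x=[5.5408 6.8592] v=[-2.9920 4.9920]
Step 3: x=[5.1343 7.4657] v=[-4.0646 6.0646]
Step 4: x=[4.6611 8.1389] v=[-4.7320 6.7320]
Step 5: x=[4.1670 8.8330] v=[-4.9409 6.9409]
Step 6: x=[3.6996 9.5005] v=[-4.6745 6.6745]
Step 7: x=[3.3042 10.0959] v=[-3.9541 5.9541]
Max displacement = 2.0959

Answer: 2.0959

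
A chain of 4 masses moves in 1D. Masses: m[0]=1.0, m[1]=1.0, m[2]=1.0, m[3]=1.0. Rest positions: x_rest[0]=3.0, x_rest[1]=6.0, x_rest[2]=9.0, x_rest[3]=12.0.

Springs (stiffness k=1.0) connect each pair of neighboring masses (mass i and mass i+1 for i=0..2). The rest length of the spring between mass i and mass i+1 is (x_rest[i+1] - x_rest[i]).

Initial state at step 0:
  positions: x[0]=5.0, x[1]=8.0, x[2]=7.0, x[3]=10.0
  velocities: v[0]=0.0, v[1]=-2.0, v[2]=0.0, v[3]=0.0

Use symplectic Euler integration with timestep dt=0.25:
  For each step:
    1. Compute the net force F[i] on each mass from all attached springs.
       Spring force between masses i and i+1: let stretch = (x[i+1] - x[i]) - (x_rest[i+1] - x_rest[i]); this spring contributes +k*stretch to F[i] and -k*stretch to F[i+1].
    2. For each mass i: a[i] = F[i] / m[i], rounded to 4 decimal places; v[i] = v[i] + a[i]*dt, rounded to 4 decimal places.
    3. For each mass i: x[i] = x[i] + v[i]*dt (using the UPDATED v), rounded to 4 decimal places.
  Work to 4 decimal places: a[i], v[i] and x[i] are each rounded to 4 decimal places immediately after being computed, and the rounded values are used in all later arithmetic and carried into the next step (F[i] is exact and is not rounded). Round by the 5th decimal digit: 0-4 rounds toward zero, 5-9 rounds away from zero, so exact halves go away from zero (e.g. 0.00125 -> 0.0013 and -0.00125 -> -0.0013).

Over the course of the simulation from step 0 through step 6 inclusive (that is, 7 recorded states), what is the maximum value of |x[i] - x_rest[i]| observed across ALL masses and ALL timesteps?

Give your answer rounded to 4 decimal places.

Answer: 2.0905

Derivation:
Step 0: x=[5.0000 8.0000 7.0000 10.0000] v=[0.0000 -2.0000 0.0000 0.0000]
Step 1: x=[5.0000 7.2500 7.2500 10.0000] v=[0.0000 -3.0000 1.0000 0.0000]
Step 2: x=[4.9531 6.3594 7.6719 10.0156] v=[-0.1875 -3.5625 1.6875 0.0625]
Step 3: x=[4.8066 5.4629 8.1582 10.0723] v=[-0.5859 -3.5860 1.9453 0.2266]
Step 4: x=[4.5137 4.6938 8.5957 10.1968] v=[-1.1718 -3.0763 1.7500 0.4981]
Step 5: x=[4.0445 4.1573 8.8894 10.4088] v=[-1.8768 -2.1459 1.1748 0.8478]
Step 6: x=[3.3949 3.9095 8.9823 10.7133] v=[-2.5986 -0.9911 0.3716 1.2180]
Max displacement = 2.0905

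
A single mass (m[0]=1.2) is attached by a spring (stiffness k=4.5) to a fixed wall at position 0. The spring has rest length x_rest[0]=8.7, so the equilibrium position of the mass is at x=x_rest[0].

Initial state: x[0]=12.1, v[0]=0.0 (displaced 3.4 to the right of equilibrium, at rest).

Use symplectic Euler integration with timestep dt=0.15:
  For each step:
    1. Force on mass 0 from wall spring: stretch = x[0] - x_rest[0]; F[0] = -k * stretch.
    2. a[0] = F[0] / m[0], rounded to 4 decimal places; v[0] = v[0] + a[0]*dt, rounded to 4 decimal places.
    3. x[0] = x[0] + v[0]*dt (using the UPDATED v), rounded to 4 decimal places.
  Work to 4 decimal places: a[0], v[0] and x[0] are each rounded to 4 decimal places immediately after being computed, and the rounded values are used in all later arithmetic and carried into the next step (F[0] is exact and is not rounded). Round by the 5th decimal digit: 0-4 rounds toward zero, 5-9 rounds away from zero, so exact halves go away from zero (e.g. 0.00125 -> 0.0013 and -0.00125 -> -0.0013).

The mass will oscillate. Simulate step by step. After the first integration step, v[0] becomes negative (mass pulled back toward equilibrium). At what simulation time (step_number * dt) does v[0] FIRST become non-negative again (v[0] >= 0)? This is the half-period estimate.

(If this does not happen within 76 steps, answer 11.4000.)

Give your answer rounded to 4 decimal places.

Step 0: x=[12.1000] v=[0.0000]
Step 1: x=[11.8131] v=[-1.9125]
Step 2: x=[11.2636] v=[-3.6636]
Step 3: x=[10.4978] v=[-5.1056]
Step 4: x=[9.5803] v=[-6.1169]
Step 5: x=[8.5885] v=[-6.6121]
Step 6: x=[7.6061] v=[-6.5494]
Step 7: x=[6.7160] v=[-5.9341]
Step 8: x=[5.9933] v=[-4.8181]
Step 9: x=[5.4990] v=[-3.2956]
Step 10: x=[5.2748] v=[-1.4950]
Step 11: x=[5.3396] v=[0.4317]
First v>=0 after going negative at step 11, time=1.6500

Answer: 1.6500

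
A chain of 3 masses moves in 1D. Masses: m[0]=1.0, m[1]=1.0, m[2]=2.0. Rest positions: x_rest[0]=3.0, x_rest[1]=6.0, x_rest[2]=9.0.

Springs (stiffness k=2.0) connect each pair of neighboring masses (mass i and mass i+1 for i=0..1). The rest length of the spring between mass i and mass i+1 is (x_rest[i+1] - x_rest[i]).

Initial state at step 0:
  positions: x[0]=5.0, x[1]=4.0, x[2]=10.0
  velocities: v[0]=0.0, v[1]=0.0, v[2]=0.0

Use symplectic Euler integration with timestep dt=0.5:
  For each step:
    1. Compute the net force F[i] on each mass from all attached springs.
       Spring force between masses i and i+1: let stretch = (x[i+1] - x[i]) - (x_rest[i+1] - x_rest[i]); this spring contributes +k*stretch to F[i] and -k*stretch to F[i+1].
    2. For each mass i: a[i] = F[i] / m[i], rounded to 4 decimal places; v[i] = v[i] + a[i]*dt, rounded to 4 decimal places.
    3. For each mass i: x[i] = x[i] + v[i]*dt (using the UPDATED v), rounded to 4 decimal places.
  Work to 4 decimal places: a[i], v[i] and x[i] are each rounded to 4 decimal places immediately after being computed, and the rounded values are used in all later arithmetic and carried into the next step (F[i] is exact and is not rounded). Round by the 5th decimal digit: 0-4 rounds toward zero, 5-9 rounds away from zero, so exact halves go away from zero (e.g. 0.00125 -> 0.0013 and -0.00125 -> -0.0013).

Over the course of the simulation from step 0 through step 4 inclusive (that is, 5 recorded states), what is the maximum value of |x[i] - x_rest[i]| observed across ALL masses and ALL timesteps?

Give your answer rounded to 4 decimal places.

Answer: 3.6250

Derivation:
Step 0: x=[5.0000 4.0000 10.0000] v=[0.0000 0.0000 0.0000]
Step 1: x=[3.0000 7.5000 9.2500] v=[-4.0000 7.0000 -1.5000]
Step 2: x=[1.7500 9.6250 8.8125] v=[-2.5000 4.2500 -0.8750]
Step 3: x=[2.9375 7.4063 9.3282] v=[2.3750 -4.4375 1.0313]
Step 4: x=[4.8594 3.9141 10.1134] v=[3.8438 -6.9844 1.5704]
Max displacement = 3.6250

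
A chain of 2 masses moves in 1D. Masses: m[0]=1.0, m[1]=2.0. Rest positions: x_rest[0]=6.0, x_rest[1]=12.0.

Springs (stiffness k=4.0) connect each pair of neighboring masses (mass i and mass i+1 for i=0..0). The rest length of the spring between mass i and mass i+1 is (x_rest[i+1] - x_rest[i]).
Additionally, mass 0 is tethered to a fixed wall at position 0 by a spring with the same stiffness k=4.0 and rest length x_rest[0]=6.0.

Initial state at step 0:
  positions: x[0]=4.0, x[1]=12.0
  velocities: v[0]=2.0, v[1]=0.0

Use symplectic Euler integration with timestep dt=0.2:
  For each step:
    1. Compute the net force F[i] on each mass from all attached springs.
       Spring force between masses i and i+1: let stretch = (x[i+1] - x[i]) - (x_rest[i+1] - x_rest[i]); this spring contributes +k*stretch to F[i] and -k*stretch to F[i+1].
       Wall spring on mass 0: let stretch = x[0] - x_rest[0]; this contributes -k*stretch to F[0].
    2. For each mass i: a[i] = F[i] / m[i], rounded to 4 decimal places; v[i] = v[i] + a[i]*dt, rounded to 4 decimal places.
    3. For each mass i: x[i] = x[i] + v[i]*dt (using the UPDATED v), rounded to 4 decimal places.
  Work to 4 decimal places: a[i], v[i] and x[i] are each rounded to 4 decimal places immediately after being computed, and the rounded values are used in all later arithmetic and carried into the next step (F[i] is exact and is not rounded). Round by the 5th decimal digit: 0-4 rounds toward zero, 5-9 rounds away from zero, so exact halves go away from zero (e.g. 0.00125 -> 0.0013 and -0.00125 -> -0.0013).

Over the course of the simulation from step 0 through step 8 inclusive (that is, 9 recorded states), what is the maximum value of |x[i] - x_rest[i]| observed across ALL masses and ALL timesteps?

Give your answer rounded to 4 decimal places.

Answer: 2.0808

Derivation:
Step 0: x=[4.0000 12.0000] v=[2.0000 0.0000]
Step 1: x=[5.0400 11.8400] v=[5.2000 -0.8000]
Step 2: x=[6.3616 11.6160] v=[6.6080 -1.1200]
Step 3: x=[7.5060 11.4516] v=[5.7222 -0.8218]
Step 4: x=[8.0808 11.4516] v=[2.8739 0.0000]
Step 5: x=[7.9020 11.6619] v=[-0.8941 1.0517]
Step 6: x=[7.0604 12.0514] v=[-4.2078 1.9477]
Step 7: x=[5.8877 12.5217] v=[-5.8633 2.3513]
Step 8: x=[4.8344 12.9412] v=[-5.2663 2.0977]
Max displacement = 2.0808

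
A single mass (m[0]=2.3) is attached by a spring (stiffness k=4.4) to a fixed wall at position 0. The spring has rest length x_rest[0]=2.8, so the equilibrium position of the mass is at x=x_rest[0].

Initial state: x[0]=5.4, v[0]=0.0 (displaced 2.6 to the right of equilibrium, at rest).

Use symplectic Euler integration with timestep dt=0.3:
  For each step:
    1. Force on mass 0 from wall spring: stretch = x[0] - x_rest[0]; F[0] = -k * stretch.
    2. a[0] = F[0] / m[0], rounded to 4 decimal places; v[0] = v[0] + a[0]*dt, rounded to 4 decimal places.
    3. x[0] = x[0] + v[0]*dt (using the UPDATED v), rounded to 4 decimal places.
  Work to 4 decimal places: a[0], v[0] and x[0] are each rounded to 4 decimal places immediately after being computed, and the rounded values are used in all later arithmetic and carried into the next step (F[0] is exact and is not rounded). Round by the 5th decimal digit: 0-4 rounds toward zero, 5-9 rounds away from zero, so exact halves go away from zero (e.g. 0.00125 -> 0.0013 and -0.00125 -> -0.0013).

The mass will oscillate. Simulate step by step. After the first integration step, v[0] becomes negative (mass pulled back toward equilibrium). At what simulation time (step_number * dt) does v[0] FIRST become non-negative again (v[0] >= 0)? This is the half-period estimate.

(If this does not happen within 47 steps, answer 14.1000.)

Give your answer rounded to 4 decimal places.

Step 0: x=[5.4000] v=[0.0000]
Step 1: x=[4.9523] v=[-1.4922]
Step 2: x=[4.1341] v=[-2.7274]
Step 3: x=[3.0862] v=[-3.4931]
Step 4: x=[1.9890] v=[-3.6574]
Step 5: x=[1.0314] v=[-3.1920]
Step 6: x=[0.3783] v=[-2.1770]
Step 7: x=[0.1421] v=[-0.7872]
Step 8: x=[0.3636] v=[0.7382]
First v>=0 after going negative at step 8, time=2.4000

Answer: 2.4000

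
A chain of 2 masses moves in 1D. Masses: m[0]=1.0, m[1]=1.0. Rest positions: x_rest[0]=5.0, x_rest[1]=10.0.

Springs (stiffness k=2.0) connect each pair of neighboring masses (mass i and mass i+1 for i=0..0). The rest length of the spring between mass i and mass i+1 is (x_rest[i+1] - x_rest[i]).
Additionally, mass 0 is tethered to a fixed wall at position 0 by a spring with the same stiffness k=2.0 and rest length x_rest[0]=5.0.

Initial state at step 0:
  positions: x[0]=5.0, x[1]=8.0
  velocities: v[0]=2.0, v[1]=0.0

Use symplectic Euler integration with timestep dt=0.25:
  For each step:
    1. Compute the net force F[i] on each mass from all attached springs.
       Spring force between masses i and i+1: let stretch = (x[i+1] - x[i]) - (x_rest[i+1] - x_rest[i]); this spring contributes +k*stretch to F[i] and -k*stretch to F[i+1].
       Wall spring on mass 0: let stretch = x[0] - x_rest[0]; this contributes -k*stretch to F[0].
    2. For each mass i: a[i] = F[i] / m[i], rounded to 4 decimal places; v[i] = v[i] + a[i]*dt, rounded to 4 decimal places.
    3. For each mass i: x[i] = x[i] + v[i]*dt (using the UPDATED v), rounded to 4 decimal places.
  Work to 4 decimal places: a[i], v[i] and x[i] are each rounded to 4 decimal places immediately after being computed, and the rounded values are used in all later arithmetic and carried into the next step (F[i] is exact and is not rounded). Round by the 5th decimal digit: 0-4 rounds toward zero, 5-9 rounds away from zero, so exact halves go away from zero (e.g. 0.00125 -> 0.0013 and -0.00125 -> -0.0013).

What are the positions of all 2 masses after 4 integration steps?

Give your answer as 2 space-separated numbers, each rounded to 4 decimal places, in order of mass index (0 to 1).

Step 0: x=[5.0000 8.0000] v=[2.0000 0.0000]
Step 1: x=[5.2500 8.2500] v=[1.0000 1.0000]
Step 2: x=[5.2188 8.7500] v=[-0.1250 2.0000]
Step 3: x=[4.9766 9.4336] v=[-0.9688 2.7344]
Step 4: x=[4.6695 10.1851] v=[-1.2286 3.0059]

Answer: 4.6695 10.1851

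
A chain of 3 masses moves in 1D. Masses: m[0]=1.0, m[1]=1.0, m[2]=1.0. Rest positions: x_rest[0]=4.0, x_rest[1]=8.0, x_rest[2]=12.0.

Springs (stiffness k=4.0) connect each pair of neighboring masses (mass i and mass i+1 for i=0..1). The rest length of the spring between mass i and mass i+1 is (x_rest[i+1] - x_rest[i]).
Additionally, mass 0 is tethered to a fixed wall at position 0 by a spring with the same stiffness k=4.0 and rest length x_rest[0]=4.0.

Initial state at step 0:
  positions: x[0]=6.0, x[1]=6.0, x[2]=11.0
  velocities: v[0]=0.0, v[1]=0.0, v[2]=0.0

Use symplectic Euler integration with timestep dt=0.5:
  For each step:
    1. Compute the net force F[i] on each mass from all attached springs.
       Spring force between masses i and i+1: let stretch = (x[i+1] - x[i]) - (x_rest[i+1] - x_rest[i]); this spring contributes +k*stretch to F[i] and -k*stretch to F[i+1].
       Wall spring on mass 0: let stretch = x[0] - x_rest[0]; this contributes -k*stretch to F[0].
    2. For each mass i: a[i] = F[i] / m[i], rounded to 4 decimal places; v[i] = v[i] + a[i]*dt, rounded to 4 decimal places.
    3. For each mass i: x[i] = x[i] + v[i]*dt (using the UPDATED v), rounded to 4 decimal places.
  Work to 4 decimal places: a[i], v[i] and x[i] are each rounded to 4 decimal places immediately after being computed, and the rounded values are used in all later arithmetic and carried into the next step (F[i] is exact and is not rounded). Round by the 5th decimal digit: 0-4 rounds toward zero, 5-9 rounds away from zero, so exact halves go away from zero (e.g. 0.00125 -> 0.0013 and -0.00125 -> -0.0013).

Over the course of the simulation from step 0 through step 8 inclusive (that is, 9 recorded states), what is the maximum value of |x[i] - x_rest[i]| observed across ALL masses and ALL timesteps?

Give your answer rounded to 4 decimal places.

Step 0: x=[6.0000 6.0000 11.0000] v=[0.0000 0.0000 0.0000]
Step 1: x=[0.0000 11.0000 10.0000] v=[-12.0000 10.0000 -2.0000]
Step 2: x=[5.0000 4.0000 14.0000] v=[10.0000 -14.0000 8.0000]
Step 3: x=[4.0000 8.0000 12.0000] v=[-2.0000 8.0000 -4.0000]
Step 4: x=[3.0000 12.0000 10.0000] v=[-2.0000 8.0000 -4.0000]
Step 5: x=[8.0000 5.0000 14.0000] v=[10.0000 -14.0000 8.0000]
Step 6: x=[2.0000 10.0000 13.0000] v=[-12.0000 10.0000 -2.0000]
Step 7: x=[2.0000 10.0000 13.0000] v=[0.0000 0.0000 0.0000]
Step 8: x=[8.0000 5.0000 14.0000] v=[12.0000 -10.0000 2.0000]
Max displacement = 4.0000

Answer: 4.0000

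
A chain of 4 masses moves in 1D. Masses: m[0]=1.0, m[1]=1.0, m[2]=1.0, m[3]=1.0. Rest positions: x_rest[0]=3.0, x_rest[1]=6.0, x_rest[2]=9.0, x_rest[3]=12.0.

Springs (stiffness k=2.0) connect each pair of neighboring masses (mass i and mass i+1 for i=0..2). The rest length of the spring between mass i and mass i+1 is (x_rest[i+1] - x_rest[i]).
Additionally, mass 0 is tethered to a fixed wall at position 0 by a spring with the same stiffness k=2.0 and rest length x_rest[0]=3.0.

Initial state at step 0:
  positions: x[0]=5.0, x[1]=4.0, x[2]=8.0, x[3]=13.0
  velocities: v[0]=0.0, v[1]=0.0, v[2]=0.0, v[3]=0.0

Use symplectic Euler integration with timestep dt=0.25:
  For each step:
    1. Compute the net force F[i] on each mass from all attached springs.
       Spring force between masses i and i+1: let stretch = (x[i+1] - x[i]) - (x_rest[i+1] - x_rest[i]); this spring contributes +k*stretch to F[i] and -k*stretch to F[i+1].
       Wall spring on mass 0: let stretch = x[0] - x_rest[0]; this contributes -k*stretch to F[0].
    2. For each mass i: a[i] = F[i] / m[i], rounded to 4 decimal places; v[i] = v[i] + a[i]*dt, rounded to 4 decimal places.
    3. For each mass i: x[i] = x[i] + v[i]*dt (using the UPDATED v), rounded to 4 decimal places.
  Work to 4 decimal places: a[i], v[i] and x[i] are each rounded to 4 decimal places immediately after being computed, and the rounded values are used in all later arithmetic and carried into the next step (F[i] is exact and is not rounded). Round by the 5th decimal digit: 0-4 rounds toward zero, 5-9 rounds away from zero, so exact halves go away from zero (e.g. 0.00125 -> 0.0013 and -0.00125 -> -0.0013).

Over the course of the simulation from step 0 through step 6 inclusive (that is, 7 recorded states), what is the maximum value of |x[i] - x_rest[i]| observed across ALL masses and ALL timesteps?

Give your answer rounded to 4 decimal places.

Step 0: x=[5.0000 4.0000 8.0000 13.0000] v=[0.0000 0.0000 0.0000 0.0000]
Step 1: x=[4.2500 4.6250 8.1250 12.7500] v=[-3.0000 2.5000 0.5000 -1.0000]
Step 2: x=[3.0156 5.6406 8.3906 12.2969] v=[-4.9375 4.0625 1.0625 -1.8125]
Step 3: x=[1.7324 6.6719 8.8008 11.7305] v=[-5.1328 4.1250 1.6407 -2.2657]
Step 4: x=[0.8501 7.3518 9.3111 11.1729] v=[-3.5293 2.7197 2.0411 -2.2306]
Step 5: x=[0.6742 7.4639 9.8092 10.7575] v=[-0.7035 0.4485 1.9924 -1.6615]
Step 6: x=[1.2628 7.0205 10.1327 10.5986] v=[2.3543 -1.7737 1.2939 -0.6357]
Max displacement = 2.3258

Answer: 2.3258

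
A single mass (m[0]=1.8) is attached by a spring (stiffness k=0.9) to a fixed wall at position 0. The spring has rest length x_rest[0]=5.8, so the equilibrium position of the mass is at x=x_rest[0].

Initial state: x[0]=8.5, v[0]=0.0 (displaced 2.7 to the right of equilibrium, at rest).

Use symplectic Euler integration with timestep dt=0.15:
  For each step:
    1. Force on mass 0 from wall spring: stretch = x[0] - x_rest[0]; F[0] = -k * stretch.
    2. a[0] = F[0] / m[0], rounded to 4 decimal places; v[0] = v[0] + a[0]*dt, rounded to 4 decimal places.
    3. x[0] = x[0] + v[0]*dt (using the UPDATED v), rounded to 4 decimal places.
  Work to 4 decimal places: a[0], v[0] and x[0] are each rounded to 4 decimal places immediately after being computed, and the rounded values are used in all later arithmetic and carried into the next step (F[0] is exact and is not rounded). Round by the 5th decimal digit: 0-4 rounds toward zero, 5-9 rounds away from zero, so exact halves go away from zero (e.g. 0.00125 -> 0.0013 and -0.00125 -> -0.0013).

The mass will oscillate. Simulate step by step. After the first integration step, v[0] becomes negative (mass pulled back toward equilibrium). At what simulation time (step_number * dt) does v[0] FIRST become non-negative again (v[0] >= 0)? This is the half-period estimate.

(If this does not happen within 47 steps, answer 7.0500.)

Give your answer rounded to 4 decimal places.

Step 0: x=[8.5000] v=[0.0000]
Step 1: x=[8.4696] v=[-0.2025]
Step 2: x=[8.4092] v=[-0.4027]
Step 3: x=[8.3194] v=[-0.5984]
Step 4: x=[8.2013] v=[-0.7874]
Step 5: x=[8.0562] v=[-0.9675]
Step 6: x=[7.8857] v=[-1.1367]
Step 7: x=[7.6917] v=[-1.2931]
Step 8: x=[7.4765] v=[-1.4350]
Step 9: x=[7.2424] v=[-1.5607]
Step 10: x=[6.9921] v=[-1.6689]
Step 11: x=[6.7284] v=[-1.7583]
Step 12: x=[6.4542] v=[-1.8279]
Step 13: x=[6.1727] v=[-1.8770]
Step 14: x=[5.8870] v=[-1.9050]
Step 15: x=[5.6003] v=[-1.9115]
Step 16: x=[5.3158] v=[-1.8965]
Step 17: x=[5.0368] v=[-1.8602]
Step 18: x=[4.7664] v=[-1.8030]
Step 19: x=[4.5076] v=[-1.7255]
Step 20: x=[4.2633] v=[-1.6286]
Step 21: x=[4.0363] v=[-1.5133]
Step 22: x=[3.8292] v=[-1.3810]
Step 23: x=[3.6442] v=[-1.2332]
Step 24: x=[3.4835] v=[-1.0715]
Step 25: x=[3.3488] v=[-0.8978]
Step 26: x=[3.2417] v=[-0.7140]
Step 27: x=[3.1634] v=[-0.5221]
Step 28: x=[3.1147] v=[-0.3244]
Step 29: x=[3.0963] v=[-0.1230]
Step 30: x=[3.1083] v=[0.0798]
First v>=0 after going negative at step 30, time=4.5000

Answer: 4.5000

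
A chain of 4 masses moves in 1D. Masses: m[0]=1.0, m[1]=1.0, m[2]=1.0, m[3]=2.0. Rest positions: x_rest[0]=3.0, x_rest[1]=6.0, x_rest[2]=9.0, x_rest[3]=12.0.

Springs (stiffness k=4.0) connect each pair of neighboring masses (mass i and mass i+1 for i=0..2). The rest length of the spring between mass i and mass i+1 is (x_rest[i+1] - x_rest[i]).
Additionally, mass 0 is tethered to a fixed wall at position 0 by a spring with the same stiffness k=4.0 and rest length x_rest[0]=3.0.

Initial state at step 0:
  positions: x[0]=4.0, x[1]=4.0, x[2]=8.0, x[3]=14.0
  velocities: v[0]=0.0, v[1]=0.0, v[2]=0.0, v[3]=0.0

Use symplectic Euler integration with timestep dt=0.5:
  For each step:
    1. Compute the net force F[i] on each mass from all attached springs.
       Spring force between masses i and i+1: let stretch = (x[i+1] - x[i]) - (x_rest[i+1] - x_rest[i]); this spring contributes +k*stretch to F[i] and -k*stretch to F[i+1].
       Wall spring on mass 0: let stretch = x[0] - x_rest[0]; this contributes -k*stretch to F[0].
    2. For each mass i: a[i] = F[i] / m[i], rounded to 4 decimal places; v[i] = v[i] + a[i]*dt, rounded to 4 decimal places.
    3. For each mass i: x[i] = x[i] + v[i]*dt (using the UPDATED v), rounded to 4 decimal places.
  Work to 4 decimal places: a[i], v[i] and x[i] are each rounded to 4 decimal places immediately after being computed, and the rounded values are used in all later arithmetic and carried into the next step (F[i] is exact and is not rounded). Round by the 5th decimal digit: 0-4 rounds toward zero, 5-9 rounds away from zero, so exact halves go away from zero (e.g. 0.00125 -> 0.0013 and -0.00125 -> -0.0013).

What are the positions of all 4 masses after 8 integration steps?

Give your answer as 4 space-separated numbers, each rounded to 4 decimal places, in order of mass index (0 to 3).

Answer: 3.4063 5.5157 8.3829 11.4415

Derivation:
Step 0: x=[4.0000 4.0000 8.0000 14.0000] v=[0.0000 0.0000 0.0000 0.0000]
Step 1: x=[0.0000 8.0000 10.0000 12.5000] v=[-8.0000 8.0000 4.0000 -3.0000]
Step 2: x=[4.0000 6.0000 12.5000 11.2500] v=[8.0000 -4.0000 5.0000 -2.5000]
Step 3: x=[6.0000 8.5000 7.2500 12.1250] v=[4.0000 5.0000 -10.5000 1.7500]
Step 4: x=[4.5000 7.2500 8.1250 12.0625] v=[-3.0000 -2.5000 1.7500 -0.1250]
Step 5: x=[1.2500 4.1250 12.0625 11.5313] v=[-6.5000 -6.2500 7.8750 -1.0625]
Step 6: x=[-0.3750 6.0625 7.5313 12.7657] v=[-3.2500 3.8750 -9.0624 2.4687]
Step 7: x=[4.8125 3.0313 6.7657 12.8829] v=[10.3750 -6.0624 -1.5312 0.2343]
Step 8: x=[3.4063 5.5157 8.3829 11.4415] v=[-2.8124 4.9688 3.2344 -2.8829]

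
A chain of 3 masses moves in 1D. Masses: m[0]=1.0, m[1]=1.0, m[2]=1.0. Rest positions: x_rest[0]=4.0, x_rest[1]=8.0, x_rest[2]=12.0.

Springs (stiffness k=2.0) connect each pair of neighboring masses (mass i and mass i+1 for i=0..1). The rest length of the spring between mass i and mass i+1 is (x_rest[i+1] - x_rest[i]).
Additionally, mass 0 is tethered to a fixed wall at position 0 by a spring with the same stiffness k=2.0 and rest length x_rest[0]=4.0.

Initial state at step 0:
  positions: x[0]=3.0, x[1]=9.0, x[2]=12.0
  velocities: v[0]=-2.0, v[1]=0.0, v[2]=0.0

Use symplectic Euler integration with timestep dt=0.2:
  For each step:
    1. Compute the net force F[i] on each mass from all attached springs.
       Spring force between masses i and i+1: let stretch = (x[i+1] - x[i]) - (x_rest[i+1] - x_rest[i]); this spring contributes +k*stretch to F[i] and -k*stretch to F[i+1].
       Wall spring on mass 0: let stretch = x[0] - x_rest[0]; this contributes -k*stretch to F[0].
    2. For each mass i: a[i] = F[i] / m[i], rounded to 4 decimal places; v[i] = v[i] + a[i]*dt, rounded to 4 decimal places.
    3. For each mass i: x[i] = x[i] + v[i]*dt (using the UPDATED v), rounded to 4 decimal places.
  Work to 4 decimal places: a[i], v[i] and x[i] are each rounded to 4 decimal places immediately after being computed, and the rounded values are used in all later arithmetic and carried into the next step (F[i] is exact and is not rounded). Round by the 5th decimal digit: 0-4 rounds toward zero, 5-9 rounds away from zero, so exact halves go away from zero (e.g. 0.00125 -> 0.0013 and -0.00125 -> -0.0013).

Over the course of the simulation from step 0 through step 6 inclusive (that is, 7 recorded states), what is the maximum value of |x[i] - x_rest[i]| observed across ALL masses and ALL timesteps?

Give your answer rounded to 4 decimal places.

Step 0: x=[3.0000 9.0000 12.0000] v=[-2.0000 0.0000 0.0000]
Step 1: x=[2.8400 8.7600 12.0800] v=[-0.8000 -1.2000 0.4000]
Step 2: x=[2.9264 8.3120 12.2144] v=[0.4320 -2.2400 0.6720]
Step 3: x=[3.2095 7.7453 12.3566] v=[1.4157 -2.8333 0.7110]
Step 4: x=[3.5987 7.1847 12.4499] v=[1.9462 -2.8031 0.4665]
Step 5: x=[3.9869 6.7584 12.4420] v=[1.9411 -2.1314 -0.0396]
Step 6: x=[4.2779 6.5651 12.2994] v=[1.4549 -0.9666 -0.7130]
Max displacement = 1.4349

Answer: 1.4349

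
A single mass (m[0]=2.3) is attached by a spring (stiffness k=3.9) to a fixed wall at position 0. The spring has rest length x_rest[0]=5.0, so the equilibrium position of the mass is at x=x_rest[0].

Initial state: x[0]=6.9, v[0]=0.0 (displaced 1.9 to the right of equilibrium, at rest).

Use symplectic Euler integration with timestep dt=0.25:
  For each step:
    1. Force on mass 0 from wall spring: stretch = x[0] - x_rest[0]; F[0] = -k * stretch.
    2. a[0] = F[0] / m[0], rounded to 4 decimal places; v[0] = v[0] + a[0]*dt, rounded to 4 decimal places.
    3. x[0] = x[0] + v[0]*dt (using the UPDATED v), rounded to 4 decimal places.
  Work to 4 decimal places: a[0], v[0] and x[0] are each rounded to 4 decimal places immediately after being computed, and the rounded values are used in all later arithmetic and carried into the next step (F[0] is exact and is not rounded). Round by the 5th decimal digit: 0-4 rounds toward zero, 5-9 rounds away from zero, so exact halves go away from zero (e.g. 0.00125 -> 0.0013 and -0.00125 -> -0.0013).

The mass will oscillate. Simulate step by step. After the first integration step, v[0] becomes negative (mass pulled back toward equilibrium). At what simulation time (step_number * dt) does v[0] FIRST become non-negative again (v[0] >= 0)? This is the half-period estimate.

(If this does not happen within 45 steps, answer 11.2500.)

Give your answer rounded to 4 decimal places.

Answer: 2.5000

Derivation:
Step 0: x=[6.9000] v=[0.0000]
Step 1: x=[6.6987] v=[-0.8054]
Step 2: x=[6.3173] v=[-1.5255]
Step 3: x=[5.7963] v=[-2.0839]
Step 4: x=[5.1909] v=[-2.4215]
Step 5: x=[4.5653] v=[-2.5024]
Step 6: x=[3.9858] v=[-2.3181]
Step 7: x=[3.5138] v=[-1.8882]
Step 8: x=[3.1993] v=[-1.2582]
Step 9: x=[3.0756] v=[-0.4949]
Step 10: x=[3.1558] v=[0.3209]
First v>=0 after going negative at step 10, time=2.5000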